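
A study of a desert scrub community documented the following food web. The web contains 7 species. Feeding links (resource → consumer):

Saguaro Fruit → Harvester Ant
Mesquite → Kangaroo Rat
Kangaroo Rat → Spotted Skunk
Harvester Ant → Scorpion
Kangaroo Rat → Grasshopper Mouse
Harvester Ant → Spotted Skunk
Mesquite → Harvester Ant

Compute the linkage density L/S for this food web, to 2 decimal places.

There are L = 7 links among S = 7 species.
L/S = 7/7 = 1.0000 ≈ 1.00.

L/S = 1.00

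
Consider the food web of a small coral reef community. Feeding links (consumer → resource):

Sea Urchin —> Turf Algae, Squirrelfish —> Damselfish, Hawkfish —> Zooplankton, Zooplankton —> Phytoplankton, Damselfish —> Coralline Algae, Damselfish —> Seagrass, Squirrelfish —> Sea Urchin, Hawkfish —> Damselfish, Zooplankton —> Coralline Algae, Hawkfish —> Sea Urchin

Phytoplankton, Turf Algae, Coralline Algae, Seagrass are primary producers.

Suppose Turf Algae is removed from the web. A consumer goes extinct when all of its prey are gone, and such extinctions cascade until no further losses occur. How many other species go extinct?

1

Remove Turf Algae.
Round 1: Sea Urchin (all prey gone) → extinct.
No further losses. Total secondary extinctions: 1.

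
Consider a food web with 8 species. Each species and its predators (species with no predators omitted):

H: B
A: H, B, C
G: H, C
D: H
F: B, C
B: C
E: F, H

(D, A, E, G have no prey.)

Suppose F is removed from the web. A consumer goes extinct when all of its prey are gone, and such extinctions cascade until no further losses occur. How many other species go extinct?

0

Remove F.
Every predator of it retains at least one other prey: B still has A, H; C still has A, G, B.
No consumer loses all prey, so no secondary extinctions occur.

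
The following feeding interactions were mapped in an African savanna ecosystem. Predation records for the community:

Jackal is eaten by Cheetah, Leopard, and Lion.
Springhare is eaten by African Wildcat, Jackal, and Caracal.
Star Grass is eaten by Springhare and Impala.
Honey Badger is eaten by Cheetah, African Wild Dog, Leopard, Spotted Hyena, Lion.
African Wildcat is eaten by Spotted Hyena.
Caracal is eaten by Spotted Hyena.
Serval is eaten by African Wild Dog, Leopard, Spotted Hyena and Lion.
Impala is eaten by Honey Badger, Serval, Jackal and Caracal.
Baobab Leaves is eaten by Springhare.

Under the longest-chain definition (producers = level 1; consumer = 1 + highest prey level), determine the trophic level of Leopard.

Trophic level 4

Star Grass is a producer → level 1.
Impala eats Star Grass → level 2.
Serval eats Impala → level 3.
Leopard eats Serval (level 3); other prey at levels: Honey Badger 3, Jackal 3 → level 4.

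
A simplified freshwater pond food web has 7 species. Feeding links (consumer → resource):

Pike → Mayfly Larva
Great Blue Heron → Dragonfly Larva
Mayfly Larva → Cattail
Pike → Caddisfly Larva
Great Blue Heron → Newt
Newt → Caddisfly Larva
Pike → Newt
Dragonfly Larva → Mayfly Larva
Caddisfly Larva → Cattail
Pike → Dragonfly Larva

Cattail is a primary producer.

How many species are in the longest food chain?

4 species

One longest chain: Cattail → Caddisfly Larva → Newt → Pike.
It has 4 species and 3 links.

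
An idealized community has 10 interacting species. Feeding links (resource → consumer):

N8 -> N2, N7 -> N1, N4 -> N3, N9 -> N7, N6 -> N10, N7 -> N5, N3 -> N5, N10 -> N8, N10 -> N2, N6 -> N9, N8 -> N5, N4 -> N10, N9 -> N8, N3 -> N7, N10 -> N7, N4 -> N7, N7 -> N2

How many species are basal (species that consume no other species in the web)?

Basal species (no prey listed): N6, N4.
Count: 2.

2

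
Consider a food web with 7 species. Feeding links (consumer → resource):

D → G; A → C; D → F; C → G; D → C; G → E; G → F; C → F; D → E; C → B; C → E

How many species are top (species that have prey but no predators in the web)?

Top species (has prey, but nothing eats it): D, A.
Count: 2.

2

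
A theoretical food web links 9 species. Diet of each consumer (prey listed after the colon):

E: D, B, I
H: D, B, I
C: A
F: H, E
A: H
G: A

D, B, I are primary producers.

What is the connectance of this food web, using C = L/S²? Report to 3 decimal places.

C = 0.136

The web has S = 9 species and L = 11 feeding links.
C = L / S² = 11 / 81 = 0.1358 ≈ 0.136.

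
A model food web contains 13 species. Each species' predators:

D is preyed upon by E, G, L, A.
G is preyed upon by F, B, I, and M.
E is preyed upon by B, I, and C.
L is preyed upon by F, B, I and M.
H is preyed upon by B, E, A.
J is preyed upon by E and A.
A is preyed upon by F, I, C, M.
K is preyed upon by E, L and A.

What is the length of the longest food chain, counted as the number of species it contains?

One longest chain: K → L → F.
It has 3 species and 2 links.

3 species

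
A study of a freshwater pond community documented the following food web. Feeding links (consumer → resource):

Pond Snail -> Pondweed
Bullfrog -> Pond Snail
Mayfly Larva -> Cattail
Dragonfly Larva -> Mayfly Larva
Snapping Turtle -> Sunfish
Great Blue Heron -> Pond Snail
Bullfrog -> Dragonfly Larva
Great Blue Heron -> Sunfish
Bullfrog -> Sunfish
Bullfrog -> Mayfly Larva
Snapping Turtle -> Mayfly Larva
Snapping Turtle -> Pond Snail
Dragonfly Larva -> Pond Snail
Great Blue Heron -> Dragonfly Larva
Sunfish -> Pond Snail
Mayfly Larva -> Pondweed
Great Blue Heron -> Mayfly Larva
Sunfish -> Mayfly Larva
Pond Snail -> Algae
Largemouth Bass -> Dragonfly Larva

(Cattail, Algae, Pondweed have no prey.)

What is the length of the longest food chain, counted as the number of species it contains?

One longest chain: Algae → Pond Snail → Sunfish → Bullfrog.
It has 4 species and 3 links.

4 species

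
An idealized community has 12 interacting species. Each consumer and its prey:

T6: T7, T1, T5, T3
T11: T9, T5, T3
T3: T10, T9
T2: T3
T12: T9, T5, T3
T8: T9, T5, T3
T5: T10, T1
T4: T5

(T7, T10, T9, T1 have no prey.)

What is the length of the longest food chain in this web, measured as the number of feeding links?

One longest chain: T10 → T5 → T6.
It has 3 species and 2 links.

2 links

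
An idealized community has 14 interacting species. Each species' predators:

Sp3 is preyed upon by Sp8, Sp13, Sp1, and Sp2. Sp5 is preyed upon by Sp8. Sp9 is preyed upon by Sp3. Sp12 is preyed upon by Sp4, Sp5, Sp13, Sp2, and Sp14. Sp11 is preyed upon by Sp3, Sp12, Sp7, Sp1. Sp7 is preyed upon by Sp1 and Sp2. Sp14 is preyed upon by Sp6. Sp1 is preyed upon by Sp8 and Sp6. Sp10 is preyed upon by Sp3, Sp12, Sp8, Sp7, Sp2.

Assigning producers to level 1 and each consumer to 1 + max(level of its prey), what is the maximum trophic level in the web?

4

Producers (level 1): Sp9, Sp11, Sp10.
Sp11 → Sp12 → Sp5 → Sp8 gives Sp8 level 4.
No species has a prey at level 4, so no species reaches level 5.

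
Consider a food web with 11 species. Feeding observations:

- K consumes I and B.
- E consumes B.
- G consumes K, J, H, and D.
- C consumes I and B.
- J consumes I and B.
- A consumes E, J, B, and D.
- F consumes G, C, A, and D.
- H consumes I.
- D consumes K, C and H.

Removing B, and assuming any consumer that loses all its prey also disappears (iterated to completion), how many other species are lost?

Remove B.
Round 1: E (all prey gone) → extinct.
No further losses. Total secondary extinctions: 1.

1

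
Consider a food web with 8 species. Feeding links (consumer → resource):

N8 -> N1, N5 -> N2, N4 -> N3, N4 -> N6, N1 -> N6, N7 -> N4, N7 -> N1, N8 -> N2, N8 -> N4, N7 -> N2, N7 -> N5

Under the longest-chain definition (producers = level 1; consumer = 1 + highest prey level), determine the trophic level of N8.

N6 is a producer → level 1.
N1 eats N6 → level 2.
N8 eats N1 (level 2); other prey at levels: N2 1, N4 2 → level 3.

Trophic level 3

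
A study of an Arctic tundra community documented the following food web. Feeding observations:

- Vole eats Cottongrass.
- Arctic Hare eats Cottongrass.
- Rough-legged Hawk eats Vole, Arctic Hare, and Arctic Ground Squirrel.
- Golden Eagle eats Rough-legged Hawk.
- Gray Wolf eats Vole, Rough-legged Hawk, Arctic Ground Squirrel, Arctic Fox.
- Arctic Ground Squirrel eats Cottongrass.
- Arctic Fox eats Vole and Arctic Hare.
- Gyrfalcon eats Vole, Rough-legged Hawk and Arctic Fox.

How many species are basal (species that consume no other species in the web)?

Basal species (no prey listed): Cottongrass.
Count: 1.

1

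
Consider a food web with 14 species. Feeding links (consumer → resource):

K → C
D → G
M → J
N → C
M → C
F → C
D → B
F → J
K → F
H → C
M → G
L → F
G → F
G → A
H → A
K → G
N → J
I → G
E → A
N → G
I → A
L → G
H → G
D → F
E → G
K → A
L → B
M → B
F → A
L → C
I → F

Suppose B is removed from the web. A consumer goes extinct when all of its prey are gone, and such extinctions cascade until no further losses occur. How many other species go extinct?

0

Remove B.
Every predator of it retains at least one other prey: D still has F, G; L still has C, F, G; M still has C, J, G.
No consumer loses all prey, so no secondary extinctions occur.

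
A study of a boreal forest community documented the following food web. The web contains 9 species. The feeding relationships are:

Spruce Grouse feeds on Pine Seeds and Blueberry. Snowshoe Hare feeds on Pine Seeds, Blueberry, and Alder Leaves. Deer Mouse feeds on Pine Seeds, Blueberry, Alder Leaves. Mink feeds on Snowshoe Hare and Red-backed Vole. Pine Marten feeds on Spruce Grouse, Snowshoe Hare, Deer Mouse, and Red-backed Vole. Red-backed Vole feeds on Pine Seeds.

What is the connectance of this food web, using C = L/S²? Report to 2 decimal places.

The web has S = 9 species and L = 15 feeding links.
C = L / S² = 15 / 81 = 0.1852 ≈ 0.19.

C = 0.19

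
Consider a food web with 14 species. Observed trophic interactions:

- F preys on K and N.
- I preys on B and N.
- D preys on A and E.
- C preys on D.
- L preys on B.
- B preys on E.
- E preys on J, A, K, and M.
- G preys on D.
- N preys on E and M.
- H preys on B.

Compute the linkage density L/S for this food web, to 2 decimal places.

There are L = 17 links among S = 14 species.
L/S = 17/14 = 1.2143 ≈ 1.21.

L/S = 1.21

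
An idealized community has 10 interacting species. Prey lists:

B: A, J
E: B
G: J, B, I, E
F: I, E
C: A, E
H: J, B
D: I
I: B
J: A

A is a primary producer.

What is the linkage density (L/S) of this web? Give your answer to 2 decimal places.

L/S = 1.60

There are L = 16 links among S = 10 species.
L/S = 16/10 = 1.6000 ≈ 1.60.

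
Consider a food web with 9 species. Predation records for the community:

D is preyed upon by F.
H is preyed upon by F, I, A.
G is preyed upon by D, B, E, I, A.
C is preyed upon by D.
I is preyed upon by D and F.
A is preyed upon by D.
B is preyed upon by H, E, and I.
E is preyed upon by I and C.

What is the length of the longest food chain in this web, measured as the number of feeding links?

One longest chain: G → B → H → A → D → F.
It has 6 species and 5 links.

5 links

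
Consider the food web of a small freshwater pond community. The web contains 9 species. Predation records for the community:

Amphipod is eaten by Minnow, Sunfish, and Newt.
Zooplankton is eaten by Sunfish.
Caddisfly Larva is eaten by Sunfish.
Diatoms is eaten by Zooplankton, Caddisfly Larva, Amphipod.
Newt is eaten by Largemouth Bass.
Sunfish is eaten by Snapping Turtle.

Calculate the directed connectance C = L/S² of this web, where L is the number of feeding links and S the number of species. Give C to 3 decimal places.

The web has S = 9 species and L = 10 feeding links.
C = L / S² = 10 / 81 = 0.1235 ≈ 0.123.

C = 0.123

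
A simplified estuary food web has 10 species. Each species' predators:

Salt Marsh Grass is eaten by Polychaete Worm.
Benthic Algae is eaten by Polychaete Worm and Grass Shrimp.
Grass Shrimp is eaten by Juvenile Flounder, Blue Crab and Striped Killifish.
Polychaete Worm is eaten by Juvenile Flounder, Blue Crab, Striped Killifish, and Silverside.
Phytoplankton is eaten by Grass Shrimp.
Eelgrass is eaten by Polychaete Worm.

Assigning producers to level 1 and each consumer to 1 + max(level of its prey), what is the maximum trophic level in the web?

Producers (level 1): Eelgrass, Phytoplankton, Salt Marsh Grass, Benthic Algae.
Phytoplankton → Grass Shrimp → Striped Killifish gives Striped Killifish level 3.
No species has a prey at level 3, so no species reaches level 4.

3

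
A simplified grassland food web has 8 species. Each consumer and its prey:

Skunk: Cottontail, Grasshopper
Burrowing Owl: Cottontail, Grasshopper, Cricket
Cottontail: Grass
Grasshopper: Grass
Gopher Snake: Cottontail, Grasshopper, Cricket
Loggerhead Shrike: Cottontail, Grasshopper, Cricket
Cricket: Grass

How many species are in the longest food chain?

3 species

One longest chain: Grass → Cottontail → Gopher Snake.
It has 3 species and 2 links.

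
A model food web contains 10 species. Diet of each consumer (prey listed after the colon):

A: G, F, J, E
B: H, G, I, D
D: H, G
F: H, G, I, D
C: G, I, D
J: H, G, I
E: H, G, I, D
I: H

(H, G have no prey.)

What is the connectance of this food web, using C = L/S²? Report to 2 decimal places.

C = 0.25

The web has S = 10 species and L = 25 feeding links.
C = L / S² = 25 / 100 = 0.2500 ≈ 0.25.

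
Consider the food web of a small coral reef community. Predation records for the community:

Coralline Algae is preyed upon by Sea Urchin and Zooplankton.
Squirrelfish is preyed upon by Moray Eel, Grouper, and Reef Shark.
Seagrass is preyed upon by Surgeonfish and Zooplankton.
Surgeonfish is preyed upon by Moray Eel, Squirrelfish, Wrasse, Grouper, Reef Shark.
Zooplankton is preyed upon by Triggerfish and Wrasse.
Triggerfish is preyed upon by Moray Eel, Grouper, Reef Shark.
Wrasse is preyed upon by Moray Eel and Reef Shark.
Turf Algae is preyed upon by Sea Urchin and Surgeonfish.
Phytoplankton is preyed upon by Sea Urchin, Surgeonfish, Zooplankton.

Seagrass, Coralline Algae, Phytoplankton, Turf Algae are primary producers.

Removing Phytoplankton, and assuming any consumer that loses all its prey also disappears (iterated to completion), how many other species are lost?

Remove Phytoplankton.
Every predator of it retains at least one other prey: Sea Urchin still has Coralline Algae, Turf Algae; Zooplankton still has Seagrass, Coralline Algae; Surgeonfish still has Seagrass, Turf Algae.
No consumer loses all prey, so no secondary extinctions occur.

0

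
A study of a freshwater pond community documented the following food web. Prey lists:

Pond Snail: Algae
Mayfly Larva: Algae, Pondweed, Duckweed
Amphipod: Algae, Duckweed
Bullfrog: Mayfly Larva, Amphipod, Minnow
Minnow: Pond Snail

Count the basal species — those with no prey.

Basal species (no prey listed): Algae, Pondweed, Duckweed.
Count: 3.

3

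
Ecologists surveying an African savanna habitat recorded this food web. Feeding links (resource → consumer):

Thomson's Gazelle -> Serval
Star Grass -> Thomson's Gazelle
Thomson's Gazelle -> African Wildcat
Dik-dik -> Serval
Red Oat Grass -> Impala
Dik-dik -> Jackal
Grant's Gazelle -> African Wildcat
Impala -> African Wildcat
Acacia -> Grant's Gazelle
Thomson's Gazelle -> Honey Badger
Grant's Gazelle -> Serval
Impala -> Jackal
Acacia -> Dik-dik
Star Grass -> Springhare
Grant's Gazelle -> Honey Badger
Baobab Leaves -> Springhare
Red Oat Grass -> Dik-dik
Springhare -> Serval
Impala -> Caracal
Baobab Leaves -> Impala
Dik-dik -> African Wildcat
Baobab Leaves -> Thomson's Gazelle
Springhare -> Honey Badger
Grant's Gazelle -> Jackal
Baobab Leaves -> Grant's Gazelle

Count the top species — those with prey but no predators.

Top species (has prey, but nothing eats it): Jackal, Serval, African Wildcat, Caracal, Honey Badger.
Count: 5.

5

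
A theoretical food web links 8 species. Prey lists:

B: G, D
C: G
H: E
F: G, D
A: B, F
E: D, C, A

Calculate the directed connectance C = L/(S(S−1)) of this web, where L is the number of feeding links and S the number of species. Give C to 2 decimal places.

C = 0.20

The web has S = 8 species and L = 11 feeding links.
C = L / (S(S−1)) = 11 / 56 = 0.1964 ≈ 0.20.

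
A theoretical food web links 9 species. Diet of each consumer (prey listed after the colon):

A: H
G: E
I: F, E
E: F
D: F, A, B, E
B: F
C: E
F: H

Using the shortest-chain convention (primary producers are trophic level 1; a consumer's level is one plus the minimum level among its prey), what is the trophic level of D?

Trophic level 3

H is a producer → level 1.
F eats H → level 2.
D eats F → level 3.
No prey of D is below level 2, so 3 is the minimum.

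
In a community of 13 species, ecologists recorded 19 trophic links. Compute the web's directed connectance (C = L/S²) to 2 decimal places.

C = 0.11

The web has S = 13 species and L = 19 feeding links.
C = L / S² = 19 / 169 = 0.1124 ≈ 0.11.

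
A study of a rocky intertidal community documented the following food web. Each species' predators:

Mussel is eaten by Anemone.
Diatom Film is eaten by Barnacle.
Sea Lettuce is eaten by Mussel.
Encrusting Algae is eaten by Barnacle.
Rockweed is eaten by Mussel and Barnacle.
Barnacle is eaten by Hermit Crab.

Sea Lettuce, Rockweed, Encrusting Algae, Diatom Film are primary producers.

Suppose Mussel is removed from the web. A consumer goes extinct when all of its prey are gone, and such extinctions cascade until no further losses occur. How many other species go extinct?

Remove Mussel.
Round 1: Anemone (all prey gone) → extinct.
No further losses. Total secondary extinctions: 1.

1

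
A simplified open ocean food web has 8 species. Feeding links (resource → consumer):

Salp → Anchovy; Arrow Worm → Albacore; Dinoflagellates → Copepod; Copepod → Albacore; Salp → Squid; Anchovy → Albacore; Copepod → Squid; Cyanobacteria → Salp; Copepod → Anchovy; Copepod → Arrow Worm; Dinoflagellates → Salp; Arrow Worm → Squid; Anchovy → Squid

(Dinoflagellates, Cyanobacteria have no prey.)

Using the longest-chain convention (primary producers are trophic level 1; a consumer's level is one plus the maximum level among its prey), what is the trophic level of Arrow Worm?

Dinoflagellates is a producer → level 1.
Copepod eats Dinoflagellates → level 2.
Arrow Worm eats Copepod → level 3.

Trophic level 3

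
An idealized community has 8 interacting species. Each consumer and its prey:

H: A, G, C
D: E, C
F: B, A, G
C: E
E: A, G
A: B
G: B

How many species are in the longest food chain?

5 species

One longest chain: B → A → E → C → D.
It has 5 species and 4 links.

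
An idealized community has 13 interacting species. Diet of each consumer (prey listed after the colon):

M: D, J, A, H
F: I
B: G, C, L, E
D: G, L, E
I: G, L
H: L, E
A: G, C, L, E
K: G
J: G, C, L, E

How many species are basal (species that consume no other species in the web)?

4

Basal species (no prey listed): G, C, L, E.
Count: 4.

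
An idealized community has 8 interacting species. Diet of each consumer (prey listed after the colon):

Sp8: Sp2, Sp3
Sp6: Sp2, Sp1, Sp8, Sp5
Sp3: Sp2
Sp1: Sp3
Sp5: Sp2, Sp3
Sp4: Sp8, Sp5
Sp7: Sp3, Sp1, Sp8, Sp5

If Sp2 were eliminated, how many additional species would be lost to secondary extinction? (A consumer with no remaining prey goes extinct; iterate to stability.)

Remove Sp2.
Round 1: Sp3 (all prey gone) → extinct.
Round 2: Sp1 (all prey gone), Sp8 (all prey gone), Sp5 (all prey gone) → extinct.
Round 3: Sp6 (all prey gone), Sp7 (all prey gone), Sp4 (all prey gone) → extinct.
No further losses. Total secondary extinctions: 7.

7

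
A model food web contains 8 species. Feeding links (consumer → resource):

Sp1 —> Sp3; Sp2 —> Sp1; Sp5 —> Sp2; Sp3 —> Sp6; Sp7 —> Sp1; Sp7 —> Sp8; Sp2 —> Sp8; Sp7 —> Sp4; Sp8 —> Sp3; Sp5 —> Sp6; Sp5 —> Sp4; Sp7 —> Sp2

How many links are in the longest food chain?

One longest chain: Sp6 → Sp3 → Sp1 → Sp2 → Sp5.
It has 5 species and 4 links.

4 links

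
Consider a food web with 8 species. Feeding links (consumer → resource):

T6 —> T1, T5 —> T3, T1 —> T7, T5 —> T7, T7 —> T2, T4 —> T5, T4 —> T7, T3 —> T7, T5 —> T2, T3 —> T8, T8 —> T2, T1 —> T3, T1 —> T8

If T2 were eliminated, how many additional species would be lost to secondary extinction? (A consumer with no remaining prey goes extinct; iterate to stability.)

Remove T2.
Round 1: T7 (all prey gone), T8 (all prey gone) → extinct.
Round 2: T3 (all prey gone) → extinct.
Round 3: T5 (all prey gone), T1 (all prey gone) → extinct.
Round 4: T6 (all prey gone), T4 (all prey gone) → extinct.
No further losses. Total secondary extinctions: 7.

7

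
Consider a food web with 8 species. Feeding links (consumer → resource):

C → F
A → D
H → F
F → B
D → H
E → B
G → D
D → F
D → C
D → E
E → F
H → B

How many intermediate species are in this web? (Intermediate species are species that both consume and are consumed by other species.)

Intermediate species (has both prey and predators): F, H, E, C, D.
Count: 5.

5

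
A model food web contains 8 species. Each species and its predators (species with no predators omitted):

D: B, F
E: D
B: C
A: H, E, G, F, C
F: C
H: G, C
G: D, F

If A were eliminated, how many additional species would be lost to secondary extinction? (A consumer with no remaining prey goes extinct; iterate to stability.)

7

Remove A.
Round 1: H (all prey gone), E (all prey gone) → extinct.
Round 2: G (all prey gone) → extinct.
Round 3: D (all prey gone) → extinct.
Round 4: B (all prey gone), F (all prey gone) → extinct.
Round 5: C (all prey gone) → extinct.
No further losses. Total secondary extinctions: 7.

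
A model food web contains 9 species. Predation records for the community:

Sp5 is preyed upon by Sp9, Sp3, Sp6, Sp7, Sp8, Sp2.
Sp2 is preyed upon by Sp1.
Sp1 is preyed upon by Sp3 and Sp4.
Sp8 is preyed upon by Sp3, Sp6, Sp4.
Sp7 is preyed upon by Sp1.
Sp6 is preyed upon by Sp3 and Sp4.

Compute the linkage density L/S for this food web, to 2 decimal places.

There are L = 15 links among S = 9 species.
L/S = 15/9 = 1.6667 ≈ 1.67.

L/S = 1.67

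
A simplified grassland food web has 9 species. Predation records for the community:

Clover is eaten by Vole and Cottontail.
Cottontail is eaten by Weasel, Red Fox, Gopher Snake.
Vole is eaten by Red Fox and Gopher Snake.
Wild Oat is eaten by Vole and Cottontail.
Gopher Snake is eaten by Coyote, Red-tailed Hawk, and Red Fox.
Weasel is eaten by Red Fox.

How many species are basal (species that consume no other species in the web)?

Basal species (no prey listed): Clover, Wild Oat.
Count: 2.

2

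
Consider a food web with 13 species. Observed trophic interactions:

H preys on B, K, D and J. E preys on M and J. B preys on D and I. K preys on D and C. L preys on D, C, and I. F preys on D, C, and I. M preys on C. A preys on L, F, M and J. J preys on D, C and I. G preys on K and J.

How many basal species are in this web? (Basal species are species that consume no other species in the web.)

Basal species (no prey listed): C, I, D.
Count: 3.

3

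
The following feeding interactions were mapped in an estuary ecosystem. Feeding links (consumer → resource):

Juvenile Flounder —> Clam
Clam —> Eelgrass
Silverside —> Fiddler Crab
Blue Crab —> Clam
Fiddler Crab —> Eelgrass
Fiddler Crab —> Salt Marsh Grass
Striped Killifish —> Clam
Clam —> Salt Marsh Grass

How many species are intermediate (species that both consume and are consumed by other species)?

2

Intermediate species (has both prey and predators): Fiddler Crab, Clam.
Count: 2.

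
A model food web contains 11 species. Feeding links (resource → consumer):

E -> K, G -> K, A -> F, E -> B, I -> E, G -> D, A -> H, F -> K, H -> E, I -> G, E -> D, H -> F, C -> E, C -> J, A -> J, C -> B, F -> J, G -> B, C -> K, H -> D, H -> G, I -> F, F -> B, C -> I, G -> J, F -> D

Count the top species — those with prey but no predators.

Top species (has prey, but nothing eats it): J, B, K, D.
Count: 4.

4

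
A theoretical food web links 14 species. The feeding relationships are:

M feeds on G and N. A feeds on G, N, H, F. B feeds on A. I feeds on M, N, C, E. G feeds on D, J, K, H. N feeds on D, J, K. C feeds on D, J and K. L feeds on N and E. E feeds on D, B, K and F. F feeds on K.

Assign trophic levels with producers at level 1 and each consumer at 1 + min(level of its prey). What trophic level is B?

Trophic level 3

H is a producer → level 1.
A eats H → level 2.
B eats A → level 3.
No prey of B is below level 2, so 3 is the minimum.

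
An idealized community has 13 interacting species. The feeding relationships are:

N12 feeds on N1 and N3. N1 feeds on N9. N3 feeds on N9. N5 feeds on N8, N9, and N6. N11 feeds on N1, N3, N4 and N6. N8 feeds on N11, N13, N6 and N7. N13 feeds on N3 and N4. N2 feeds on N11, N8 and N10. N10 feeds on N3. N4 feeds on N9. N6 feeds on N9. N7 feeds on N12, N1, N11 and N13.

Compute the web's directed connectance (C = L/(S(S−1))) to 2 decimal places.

C = 0.17

The web has S = 13 species and L = 27 feeding links.
C = L / (S(S−1)) = 27 / 156 = 0.1731 ≈ 0.17.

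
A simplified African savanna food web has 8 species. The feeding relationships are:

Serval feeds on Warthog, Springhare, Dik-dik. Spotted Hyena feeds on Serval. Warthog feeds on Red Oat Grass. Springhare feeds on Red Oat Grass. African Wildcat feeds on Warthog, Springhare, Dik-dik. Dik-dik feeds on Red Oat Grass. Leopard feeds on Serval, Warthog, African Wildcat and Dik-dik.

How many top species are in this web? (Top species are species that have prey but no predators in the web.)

Top species (has prey, but nothing eats it): Leopard, Spotted Hyena.
Count: 2.

2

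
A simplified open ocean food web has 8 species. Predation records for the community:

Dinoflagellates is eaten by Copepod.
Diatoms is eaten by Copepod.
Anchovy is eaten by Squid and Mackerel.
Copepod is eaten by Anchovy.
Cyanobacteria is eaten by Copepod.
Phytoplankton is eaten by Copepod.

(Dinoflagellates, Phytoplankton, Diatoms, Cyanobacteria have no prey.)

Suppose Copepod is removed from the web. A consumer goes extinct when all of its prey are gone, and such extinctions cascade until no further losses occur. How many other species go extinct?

Remove Copepod.
Round 1: Anchovy (all prey gone) → extinct.
Round 2: Squid (all prey gone), Mackerel (all prey gone) → extinct.
No further losses. Total secondary extinctions: 3.

3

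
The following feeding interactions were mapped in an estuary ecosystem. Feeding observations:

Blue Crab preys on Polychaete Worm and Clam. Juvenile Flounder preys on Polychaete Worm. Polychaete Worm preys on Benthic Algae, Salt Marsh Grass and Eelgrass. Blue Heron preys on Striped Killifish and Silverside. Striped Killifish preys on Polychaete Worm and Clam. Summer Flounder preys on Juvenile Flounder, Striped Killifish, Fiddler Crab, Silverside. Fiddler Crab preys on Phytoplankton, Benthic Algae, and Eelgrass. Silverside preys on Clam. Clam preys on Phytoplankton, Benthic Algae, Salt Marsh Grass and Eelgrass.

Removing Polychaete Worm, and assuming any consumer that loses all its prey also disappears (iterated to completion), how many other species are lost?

Remove Polychaete Worm.
Round 1: Juvenile Flounder (all prey gone) → extinct.
No further losses. Total secondary extinctions: 1.

1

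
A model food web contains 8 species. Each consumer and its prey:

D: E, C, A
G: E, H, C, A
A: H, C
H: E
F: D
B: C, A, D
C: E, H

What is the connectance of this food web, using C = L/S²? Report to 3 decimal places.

The web has S = 8 species and L = 16 feeding links.
C = L / S² = 16 / 64 = 0.2500 ≈ 0.250.

C = 0.250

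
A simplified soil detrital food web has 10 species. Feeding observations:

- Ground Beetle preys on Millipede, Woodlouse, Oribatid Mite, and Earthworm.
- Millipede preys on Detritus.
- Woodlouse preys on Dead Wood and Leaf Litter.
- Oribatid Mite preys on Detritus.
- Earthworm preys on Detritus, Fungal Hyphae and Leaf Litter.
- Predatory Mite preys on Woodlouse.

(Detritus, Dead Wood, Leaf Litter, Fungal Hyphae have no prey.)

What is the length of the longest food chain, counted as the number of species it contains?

3 species

One longest chain: Dead Wood → Woodlouse → Ground Beetle.
It has 3 species and 2 links.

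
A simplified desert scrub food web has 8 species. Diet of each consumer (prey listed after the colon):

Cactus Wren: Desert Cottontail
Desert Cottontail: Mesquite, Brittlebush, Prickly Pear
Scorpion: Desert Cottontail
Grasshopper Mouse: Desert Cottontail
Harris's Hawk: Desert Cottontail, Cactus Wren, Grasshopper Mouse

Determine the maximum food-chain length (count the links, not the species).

One longest chain: Mesquite → Desert Cottontail → Cactus Wren → Harris's Hawk.
It has 4 species and 3 links.

3 links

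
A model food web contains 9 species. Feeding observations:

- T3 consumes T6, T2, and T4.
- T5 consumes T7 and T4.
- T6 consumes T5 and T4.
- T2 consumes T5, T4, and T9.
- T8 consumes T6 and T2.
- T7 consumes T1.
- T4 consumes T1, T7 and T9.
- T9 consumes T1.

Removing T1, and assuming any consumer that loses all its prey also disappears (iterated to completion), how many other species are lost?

8

Remove T1.
Round 1: T7 (all prey gone), T9 (all prey gone) → extinct.
Round 2: T4 (all prey gone) → extinct.
Round 3: T5 (all prey gone) → extinct.
Round 4: T2 (all prey gone), T6 (all prey gone) → extinct.
Round 5: T8 (all prey gone), T3 (all prey gone) → extinct.
No further losses. Total secondary extinctions: 8.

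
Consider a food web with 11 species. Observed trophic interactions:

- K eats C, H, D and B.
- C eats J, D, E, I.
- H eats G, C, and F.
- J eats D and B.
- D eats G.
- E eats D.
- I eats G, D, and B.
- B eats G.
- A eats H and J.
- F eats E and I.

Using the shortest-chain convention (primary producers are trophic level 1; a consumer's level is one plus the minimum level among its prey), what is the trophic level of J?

Trophic level 3

G is a producer → level 1.
D eats G → level 2.
J eats D → level 3.
No prey of J is below level 2, so 3 is the minimum.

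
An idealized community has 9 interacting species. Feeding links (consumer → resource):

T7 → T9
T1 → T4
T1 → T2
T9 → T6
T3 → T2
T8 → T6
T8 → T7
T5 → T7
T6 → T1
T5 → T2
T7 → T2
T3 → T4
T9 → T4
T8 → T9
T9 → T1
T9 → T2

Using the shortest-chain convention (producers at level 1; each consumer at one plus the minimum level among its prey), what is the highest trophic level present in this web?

Producers (level 1): T2, T4.
Following each consumer down to its lowest-level prey: T2 → T9 → T8 (levels 1 through 3).
All prey of T8 (T9 2, T7 2, T6 3) are at level 2 or above, so T8 is at level 1 + 2 = 3.
Every consumer has at least one prey at level 2 or below, so none exceeds level 3.

3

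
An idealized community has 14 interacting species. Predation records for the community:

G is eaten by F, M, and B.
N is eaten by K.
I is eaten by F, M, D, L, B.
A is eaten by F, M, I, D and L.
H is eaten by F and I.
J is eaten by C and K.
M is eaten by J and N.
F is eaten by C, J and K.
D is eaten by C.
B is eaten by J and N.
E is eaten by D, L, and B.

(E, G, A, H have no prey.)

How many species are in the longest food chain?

5 species

One longest chain: A → I → B → J → C.
It has 5 species and 4 links.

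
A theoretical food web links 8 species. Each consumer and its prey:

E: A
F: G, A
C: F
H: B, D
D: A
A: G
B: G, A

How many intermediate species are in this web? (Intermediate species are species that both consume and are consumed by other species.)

Intermediate species (has both prey and predators): A, B, F, D.
Count: 4.

4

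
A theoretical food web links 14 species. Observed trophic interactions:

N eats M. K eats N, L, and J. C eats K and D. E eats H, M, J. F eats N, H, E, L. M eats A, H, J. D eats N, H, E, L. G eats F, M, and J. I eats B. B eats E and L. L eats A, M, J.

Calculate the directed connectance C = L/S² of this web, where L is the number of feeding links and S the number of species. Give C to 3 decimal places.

The web has S = 14 species and L = 29 feeding links.
C = L / S² = 29 / 196 = 0.1480 ≈ 0.148.

C = 0.148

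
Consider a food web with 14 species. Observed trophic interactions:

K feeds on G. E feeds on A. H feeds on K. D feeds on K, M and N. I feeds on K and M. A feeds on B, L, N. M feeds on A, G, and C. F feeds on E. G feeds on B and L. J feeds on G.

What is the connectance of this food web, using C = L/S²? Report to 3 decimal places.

C = 0.092

The web has S = 14 species and L = 18 feeding links.
C = L / S² = 18 / 196 = 0.0918 ≈ 0.092.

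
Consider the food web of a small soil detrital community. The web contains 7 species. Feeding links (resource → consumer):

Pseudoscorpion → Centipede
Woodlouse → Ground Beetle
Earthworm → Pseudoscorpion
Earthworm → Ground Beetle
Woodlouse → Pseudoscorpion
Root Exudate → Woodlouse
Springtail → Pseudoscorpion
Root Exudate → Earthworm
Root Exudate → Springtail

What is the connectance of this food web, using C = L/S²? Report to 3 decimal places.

The web has S = 7 species and L = 9 feeding links.
C = L / S² = 9 / 49 = 0.1837 ≈ 0.184.

C = 0.184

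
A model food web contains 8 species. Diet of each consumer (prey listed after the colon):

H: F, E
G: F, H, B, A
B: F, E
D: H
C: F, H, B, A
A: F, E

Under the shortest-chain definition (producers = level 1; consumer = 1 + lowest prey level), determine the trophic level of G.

Trophic level 2

F is a producer → level 1.
G eats F → level 2.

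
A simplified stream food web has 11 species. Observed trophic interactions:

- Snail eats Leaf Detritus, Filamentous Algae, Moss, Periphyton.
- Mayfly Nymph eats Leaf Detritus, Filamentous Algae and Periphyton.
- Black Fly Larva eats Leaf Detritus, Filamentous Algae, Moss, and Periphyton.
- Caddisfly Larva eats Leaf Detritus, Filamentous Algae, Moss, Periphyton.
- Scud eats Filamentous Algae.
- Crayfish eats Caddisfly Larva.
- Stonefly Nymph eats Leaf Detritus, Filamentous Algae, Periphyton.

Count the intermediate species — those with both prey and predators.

Intermediate species (has both prey and predators): Caddisfly Larva.
Count: 1.

1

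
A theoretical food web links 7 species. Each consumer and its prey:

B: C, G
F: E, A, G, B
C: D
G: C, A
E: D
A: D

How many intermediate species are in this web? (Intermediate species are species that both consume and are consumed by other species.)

Intermediate species (has both prey and predators): C, E, A, G, B.
Count: 5.

5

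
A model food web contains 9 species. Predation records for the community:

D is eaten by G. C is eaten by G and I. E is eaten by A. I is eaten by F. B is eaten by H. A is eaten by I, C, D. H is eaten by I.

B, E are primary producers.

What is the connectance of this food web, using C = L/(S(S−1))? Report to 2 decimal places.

C = 0.14

The web has S = 9 species and L = 10 feeding links.
C = L / (S(S−1)) = 10 / 72 = 0.1389 ≈ 0.14.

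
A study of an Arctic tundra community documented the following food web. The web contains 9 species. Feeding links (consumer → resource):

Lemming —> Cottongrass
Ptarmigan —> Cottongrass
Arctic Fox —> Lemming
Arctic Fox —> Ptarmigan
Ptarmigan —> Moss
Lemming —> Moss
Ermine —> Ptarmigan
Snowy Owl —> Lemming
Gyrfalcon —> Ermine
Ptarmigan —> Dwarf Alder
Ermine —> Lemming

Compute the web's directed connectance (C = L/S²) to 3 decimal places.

C = 0.136

The web has S = 9 species and L = 11 feeding links.
C = L / S² = 11 / 81 = 0.1358 ≈ 0.136.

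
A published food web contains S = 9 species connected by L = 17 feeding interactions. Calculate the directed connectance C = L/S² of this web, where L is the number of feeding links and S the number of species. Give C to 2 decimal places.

The web has S = 9 species and L = 17 feeding links.
C = L / S² = 17 / 81 = 0.2099 ≈ 0.21.

C = 0.21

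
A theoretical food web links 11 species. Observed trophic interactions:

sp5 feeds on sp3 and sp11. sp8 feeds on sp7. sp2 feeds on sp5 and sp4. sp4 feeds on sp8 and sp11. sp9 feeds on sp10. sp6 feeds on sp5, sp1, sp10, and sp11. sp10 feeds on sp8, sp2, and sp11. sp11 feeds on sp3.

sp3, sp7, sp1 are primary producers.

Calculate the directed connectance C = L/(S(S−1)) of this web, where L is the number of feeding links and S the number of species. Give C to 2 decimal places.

C = 0.15

The web has S = 11 species and L = 16 feeding links.
C = L / (S(S−1)) = 16 / 110 = 0.1455 ≈ 0.15.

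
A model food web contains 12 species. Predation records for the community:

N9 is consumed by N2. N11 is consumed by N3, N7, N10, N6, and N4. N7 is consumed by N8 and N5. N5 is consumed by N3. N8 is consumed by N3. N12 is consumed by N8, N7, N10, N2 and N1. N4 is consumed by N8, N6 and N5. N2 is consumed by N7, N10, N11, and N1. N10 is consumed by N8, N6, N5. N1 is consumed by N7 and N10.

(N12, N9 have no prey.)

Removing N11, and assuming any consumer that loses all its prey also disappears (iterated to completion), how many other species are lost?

Remove N11.
Round 1: N4 (all prey gone) → extinct.
No further losses. Total secondary extinctions: 1.

1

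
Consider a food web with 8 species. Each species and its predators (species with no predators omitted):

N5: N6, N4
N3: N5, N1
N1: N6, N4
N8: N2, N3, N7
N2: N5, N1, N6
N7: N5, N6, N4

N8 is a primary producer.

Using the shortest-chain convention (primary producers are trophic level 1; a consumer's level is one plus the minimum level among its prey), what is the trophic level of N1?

Trophic level 3

N8 is a producer → level 1.
N2 eats N8 → level 2.
N1 eats N2 → level 3.
No prey of N1 is below level 2, so 3 is the minimum.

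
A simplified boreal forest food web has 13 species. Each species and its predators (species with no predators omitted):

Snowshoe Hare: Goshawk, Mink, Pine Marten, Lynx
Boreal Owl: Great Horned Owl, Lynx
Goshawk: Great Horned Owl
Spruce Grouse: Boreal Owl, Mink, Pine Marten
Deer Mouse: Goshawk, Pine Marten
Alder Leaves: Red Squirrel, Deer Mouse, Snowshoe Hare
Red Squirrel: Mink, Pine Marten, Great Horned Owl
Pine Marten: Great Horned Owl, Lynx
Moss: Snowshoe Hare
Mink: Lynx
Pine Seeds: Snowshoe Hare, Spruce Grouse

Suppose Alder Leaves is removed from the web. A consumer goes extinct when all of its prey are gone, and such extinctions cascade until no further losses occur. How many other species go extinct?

2

Remove Alder Leaves.
Round 1: Red Squirrel (all prey gone), Deer Mouse (all prey gone) → extinct.
No further losses. Total secondary extinctions: 2.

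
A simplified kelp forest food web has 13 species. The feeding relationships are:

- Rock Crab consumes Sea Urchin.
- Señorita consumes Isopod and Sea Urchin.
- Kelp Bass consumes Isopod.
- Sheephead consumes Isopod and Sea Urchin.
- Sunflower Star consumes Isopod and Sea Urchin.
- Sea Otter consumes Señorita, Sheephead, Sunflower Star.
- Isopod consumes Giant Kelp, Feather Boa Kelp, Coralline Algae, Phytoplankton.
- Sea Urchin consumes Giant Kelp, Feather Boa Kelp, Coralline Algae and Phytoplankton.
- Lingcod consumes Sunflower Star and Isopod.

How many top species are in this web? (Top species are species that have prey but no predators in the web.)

Top species (has prey, but nothing eats it): Rock Crab, Kelp Bass, Lingcod, Sea Otter.
Count: 4.

4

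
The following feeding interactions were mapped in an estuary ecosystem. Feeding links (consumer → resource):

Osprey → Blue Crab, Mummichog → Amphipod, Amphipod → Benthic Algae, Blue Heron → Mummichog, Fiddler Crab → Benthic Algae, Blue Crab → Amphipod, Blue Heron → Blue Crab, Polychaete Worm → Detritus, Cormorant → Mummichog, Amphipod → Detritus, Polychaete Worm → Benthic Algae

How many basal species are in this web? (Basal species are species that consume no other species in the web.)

2

Basal species (no prey listed): Benthic Algae, Detritus.
Count: 2.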